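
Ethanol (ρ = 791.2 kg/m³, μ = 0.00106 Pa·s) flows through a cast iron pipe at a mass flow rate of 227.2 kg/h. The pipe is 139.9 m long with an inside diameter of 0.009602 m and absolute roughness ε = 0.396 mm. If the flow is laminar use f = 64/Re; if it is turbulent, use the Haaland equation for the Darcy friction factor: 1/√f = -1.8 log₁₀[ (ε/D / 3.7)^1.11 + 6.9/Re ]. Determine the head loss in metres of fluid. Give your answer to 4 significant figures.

ṁ = 227.2 kg/h = 227.2/3600 = 0.06311 kg/s.
A = πD²/4 = π(0.009602)²/4 = 7.241e-05 m²; mean velocity V = ṁ/(ρA) = 0.06311/(791.2 · 7.241e-05) = 1.102 m/s.
Reynolds number Re = ρVD/μ = 791.2 · 1.102 · 0.009602 / 0.00106 = 7895.
Re > 4000 → turbulent. Relative roughness ε/D = 0.000396/0.009602 = 0.0412. Haaland: 1/√f = -1.8 log₁₀[(0.0412/3.7)^1.11 + 6.9/7895] = -1.8 log₁₀[0.0068 + 0.000874] = 3.807, so f = 0.06899.
Darcy-Weisbach: ΔP = f(L/D)(ρV²/2) = 0.06899·(139.9/0.009602)·(791.2·1.102²/2) = 0.06899·1.457e+04·480 = 4.825e+05 Pa.
Head loss h_f = ΔP/(ρg) = 4.825e+05/(791.2·9.81) = 62.16 m.

h_f ≈ 62.16 m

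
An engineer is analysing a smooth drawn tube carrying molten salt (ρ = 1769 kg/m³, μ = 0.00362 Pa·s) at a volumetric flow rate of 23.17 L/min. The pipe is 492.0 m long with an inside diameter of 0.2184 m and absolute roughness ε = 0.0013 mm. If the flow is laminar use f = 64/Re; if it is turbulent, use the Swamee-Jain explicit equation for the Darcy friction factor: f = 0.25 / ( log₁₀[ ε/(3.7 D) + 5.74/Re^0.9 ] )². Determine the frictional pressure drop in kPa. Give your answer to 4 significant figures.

Q = 23.17 L/min = 23.17/60000 = 0.0003862 m³/s.
Cross-sectional area A = πD²/4 = π(0.2184)²/4 = 0.03746 m²; mean velocity V = Q/A = 0.0003862/0.03746 = 0.01031 m/s.
Reynolds number Re = ρVD/μ = 1769 · 0.01031 · 0.2184 / 0.00362 = 1100.
Re < 2300 → laminar flow, so f = 64/Re = 64/1100 = 0.05817 (the turbulent correlation is not needed).
Darcy-Weisbach: ΔP = f(L/D)(ρV²/2) = 0.05817·(492/0.2184)·(1769·0.01031²/2) = 0.05817·2253·0.09398 = 12.32 Pa.
ΔP = 12.32 Pa = 0.01232 kPa.

ΔP ≈ 0.01232 kPa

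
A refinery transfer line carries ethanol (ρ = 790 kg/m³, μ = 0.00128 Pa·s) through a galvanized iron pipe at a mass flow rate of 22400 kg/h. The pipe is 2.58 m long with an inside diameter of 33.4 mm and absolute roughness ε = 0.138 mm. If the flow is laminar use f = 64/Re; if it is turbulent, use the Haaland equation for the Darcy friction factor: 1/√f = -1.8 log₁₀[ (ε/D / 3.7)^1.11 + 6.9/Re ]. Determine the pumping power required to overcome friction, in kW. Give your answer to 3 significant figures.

ṁ = 22400 kg/h = 22400/3600 = 6.222 kg/s.
A = πD²/4 = π(0.0334)²/4 = 0.0008762 m²; mean velocity V = ṁ/(ρA) = 6.222/(790 · 0.0008762) = 8.99 m/s.
Reynolds number Re = ρVD/μ = 790 · 8.99 · 0.0334 / 0.00128 = 1.853e+05.
Re > 4000 → turbulent. Relative roughness ε/D = 0.000138/0.0334 = 0.00413. Haaland: 1/√f = -1.8 log₁₀[(0.00413/3.7)^1.11 + 6.9/1.853e+05] = -1.8 log₁₀[0.000529 + 3.72e-05] = 5.845, so f = 0.02927.
Darcy-Weisbach: ΔP = f(L/D)(ρV²/2) = 0.02927·(2.58/0.0334)·(790·8.99²/2) = 0.02927·77.25·3.192e+04 = 7.217e+04 Pa.
Q = ṁ/ρ = 6.222/790 = 0.007876 m³/s.
Pumping power P = QΔP = 0.007876·7.217e+04 = 568.4 W = 0.568 kW.

P ≈ 0.568 kW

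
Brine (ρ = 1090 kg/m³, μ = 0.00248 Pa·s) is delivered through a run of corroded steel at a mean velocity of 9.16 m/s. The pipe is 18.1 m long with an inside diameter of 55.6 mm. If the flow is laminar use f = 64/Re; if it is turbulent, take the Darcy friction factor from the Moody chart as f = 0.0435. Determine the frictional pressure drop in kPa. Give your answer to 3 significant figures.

Reynolds number Re = ρVD/μ = 1090 · 9.16 · 0.0556 / 0.00248 = 2.238e+05.
Re > 4000 → turbulent; use the Moody-chart value f = 0.0435.
Darcy-Weisbach: ΔP = f(L/D)(ρV²/2) = 0.0435·(18.1/0.0556)·(1090·9.16²/2) = 0.0435·325.5·4.573e+04 = 6.476e+05 Pa.
ΔP = 6.476e+05 Pa = 648 kPa.

ΔP ≈ 648 kPa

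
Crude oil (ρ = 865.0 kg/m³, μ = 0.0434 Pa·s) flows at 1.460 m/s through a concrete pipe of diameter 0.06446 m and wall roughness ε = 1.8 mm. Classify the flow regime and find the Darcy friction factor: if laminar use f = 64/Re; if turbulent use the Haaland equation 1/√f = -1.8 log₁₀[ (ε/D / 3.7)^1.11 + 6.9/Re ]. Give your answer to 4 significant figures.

f ≈ 0.03412

Re = ρVD/μ = 865·1.46·0.06446/0.0434 = 1876.
Re < 2300 → laminar, so f = 64/Re = 0.03412 (roughness is irrelevant in laminar flow).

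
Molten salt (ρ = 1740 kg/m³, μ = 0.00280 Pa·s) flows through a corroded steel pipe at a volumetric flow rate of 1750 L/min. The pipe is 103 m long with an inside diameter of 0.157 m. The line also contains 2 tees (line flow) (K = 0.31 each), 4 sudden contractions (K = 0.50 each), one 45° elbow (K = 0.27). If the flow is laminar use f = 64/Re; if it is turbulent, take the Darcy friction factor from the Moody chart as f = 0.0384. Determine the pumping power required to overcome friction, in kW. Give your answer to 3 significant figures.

Q = 1750 L/min = 1750/60000 = 0.02917 m³/s.
Cross-sectional area A = πD²/4 = π(0.157)²/4 = 0.01936 m²; mean velocity V = Q/A = 0.02917/0.01936 = 1.507 m/s.
Reynolds number Re = ρVD/μ = 1740 · 1.507 · 0.157 / 0.0028 = 1.47e+05.
Re > 4000 → turbulent; use the Moody-chart value f = 0.0384.
Total minor-loss coefficient ΣK = 2·0.31 + 4·0.5 + 1·0.27 = 2.89.
ΔP = [f·L/D + ΣK]·(ρV²/2) = [0.0384·103/0.157 + 2.89]·(1740·1.507²/2) = [25.19 + 2.89]·1975 = 5.546e+04 Pa.
Pumping power P = QΔP = 0.02917·5.546e+04 = 1617 W = 1.62 kW.

P ≈ 1.62 kW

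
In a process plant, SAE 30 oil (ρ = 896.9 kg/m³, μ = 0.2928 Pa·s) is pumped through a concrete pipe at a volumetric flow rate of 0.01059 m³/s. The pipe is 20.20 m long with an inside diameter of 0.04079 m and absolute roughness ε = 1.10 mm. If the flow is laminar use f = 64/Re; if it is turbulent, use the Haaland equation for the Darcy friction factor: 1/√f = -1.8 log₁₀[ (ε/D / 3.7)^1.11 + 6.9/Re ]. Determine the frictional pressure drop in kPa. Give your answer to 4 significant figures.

ΔP ≈ 921.9 kPa

Cross-sectional area A = πD²/4 = π(0.04079)²/4 = 0.001307 m²; mean velocity V = Q/A = 0.01059/0.001307 = 8.104 m/s.
Reynolds number Re = ρVD/μ = 896.9 · 8.104 · 0.04079 / 0.293 = 1013.
Re < 2300 → laminar flow, so f = 64/Re = 64/1013 = 0.06321 (the turbulent correlation is not needed).
Darcy-Weisbach: ΔP = f(L/D)(ρV²/2) = 0.06321·(20.2/0.04079)·(896.9·8.104²/2) = 0.06321·495.2·2.945e+04 = 9.219e+05 Pa.
ΔP = 9.219e+05 Pa = 921.9 kPa.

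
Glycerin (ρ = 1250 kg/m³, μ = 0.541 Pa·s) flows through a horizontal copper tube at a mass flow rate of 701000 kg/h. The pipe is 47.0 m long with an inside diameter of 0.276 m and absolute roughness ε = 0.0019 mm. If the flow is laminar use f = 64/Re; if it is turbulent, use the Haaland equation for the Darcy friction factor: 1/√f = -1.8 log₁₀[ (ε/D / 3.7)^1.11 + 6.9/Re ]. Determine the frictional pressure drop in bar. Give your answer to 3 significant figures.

ΔP ≈ 0.278 bar

ṁ = 701000 kg/h = 701000/3600 = 194.7 kg/s.
A = πD²/4 = π(0.276)²/4 = 0.05983 m²; mean velocity V = ṁ/(ρA) = 194.7/(1250 · 0.05983) = 2.604 m/s.
Reynolds number Re = ρVD/μ = 1250 · 2.604 · 0.276 / 0.541 = 1660.
Re < 2300 → laminar flow, so f = 64/Re = 64/1660 = 0.03854 (the turbulent correlation is not needed).
Darcy-Weisbach: ΔP = f(L/D)(ρV²/2) = 0.03854·(47/0.276)·(1250·2.604²/2) = 0.03854·170.3·4237 = 2.781e+04 Pa.
ΔP = 2.781e+04 Pa = 0.278 bar.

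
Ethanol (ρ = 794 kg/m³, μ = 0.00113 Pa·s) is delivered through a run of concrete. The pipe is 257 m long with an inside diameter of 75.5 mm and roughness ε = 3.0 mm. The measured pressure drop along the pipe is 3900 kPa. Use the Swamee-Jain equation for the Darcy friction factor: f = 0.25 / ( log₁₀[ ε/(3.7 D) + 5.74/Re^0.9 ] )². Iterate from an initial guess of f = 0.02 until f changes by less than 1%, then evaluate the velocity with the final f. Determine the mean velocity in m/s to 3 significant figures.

V ≈ 6.68 m/s

Rearranging Darcy-Weisbach: V = √(2·ΔP·D/(f·L·ρ)). With ε/D = 0.003/0.0755 = 0.0397, iterate starting from f = 0.02:
  f = 0.02 → V = √(2·3.9e+06·0.0755/(0.02·257·794)) = 12.01 m/s; Re = ρVD/μ = 6.373e+05; f → 0.06457
  f = 0.06457 → V = 6.685 m/s; Re = 3.547e+05; f → 0.06464
Converged (Δf/f < 1%). With the final f = 0.06464: V = √(2·3.9e+06·0.0755/(0.06464·257·794)) = 6.682 m/s.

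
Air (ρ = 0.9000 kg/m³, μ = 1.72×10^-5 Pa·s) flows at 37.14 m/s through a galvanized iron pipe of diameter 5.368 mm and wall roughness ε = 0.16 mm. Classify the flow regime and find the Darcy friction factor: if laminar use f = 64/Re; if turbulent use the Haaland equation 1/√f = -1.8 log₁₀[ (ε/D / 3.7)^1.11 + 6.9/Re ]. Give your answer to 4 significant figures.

f ≈ 0.06003

Re = ρVD/μ = 0.9·37.14·0.005368/1.72e-05 = 1.043e+04.
Re > 4000 → turbulent. ε/D = 0.00016/0.005368 = 0.0298; Haaland: 1/√f = -1.8 log₁₀[0.00474 + 0.000661] = 4.081, so f = 0.06003.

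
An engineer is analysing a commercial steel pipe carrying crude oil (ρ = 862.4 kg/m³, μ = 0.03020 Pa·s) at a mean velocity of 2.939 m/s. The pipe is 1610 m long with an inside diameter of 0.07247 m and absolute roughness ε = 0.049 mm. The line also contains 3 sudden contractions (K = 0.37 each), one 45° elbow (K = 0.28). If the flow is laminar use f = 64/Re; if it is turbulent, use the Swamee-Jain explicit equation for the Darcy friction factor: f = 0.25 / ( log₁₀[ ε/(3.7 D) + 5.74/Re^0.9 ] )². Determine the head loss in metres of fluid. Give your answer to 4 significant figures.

Reynolds number Re = ρVD/μ = 862.4 · 2.939 · 0.07247 / 0.0302 = 6082.
Re > 4000 → turbulent. Relative roughness ε/D = 4.9e-05/0.07247 = 0.000676. Swamee-Jain: f = 0.25/(log₁₀[0.000676/3.7 + 5.74/6082^0.9])² = 0.25/(log₁₀[0.000183 + 0.00226])² = 0.25/(-2.613)² = 0.03662.
Total minor-loss coefficient ΣK = 3·0.37 + 1·0.28 = 1.39.
ΔP = [f·L/D + ΣK]·(ρV²/2) = [0.03662·1610/0.07247 + 1.39]·(862.4·2.939²/2) = [813.5 + 1.39]·3725 = 3.035e+06 Pa.
Head loss h_f = ΔP/(ρg) = 3.035e+06/(862.4·9.81) = 358.8 m.

h_f ≈ 358.8 m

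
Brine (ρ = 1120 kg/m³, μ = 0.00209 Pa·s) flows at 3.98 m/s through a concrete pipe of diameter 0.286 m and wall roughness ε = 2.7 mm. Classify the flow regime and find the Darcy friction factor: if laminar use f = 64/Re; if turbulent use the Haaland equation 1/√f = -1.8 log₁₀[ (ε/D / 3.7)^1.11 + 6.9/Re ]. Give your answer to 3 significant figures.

f ≈ 0.0373

Re = ρVD/μ = 1120·3.98·0.286/0.00209 = 6.1e+05.
Re > 4000 → turbulent. ε/D = 0.0027/0.286 = 0.00944; Haaland: 1/√f = -1.8 log₁₀[0.00132 + 1.13e-05] = 5.175, so f = 0.03735.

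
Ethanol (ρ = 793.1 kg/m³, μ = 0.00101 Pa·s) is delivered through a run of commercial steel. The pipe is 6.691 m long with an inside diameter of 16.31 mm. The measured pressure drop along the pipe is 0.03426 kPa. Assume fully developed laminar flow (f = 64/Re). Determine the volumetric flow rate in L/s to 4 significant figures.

Q ≈ 0.008805 L/s

For laminar flow, f = 64/Re with Re = ρVD/μ, so Darcy-Weisbach reduces to ΔP = 32μLV/D². Solving for V: V = ΔP·D²/(32μL) = 34.26·(0.01631)²/(32·0.00101·6.691) = 0.04214 m/s.
Check: Re = ρVD/μ = 793.1·0.04214·0.01631/0.00101 = 539.8 < 2300, so the laminar assumption holds.
Q = V·A = 0.04214·(π/4·0.01631²) = 8.805e-06 m³/s = 0.008805 L/s.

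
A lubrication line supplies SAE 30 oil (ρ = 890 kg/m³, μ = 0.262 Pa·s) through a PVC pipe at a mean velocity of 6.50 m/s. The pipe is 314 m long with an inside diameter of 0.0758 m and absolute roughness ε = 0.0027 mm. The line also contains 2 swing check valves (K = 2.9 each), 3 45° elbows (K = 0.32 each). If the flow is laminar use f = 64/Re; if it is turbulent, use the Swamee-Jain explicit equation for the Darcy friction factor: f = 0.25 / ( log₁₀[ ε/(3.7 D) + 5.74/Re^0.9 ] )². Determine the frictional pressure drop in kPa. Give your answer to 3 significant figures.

Reynolds number Re = ρVD/μ = 890 · 6.5 · 0.0758 / 0.262 = 1674.
Re < 2300 → laminar flow, so f = 64/Re = 64/1674 = 0.03824 (the turbulent correlation is not needed).
Total minor-loss coefficient ΣK = 2·2.9 + 3·0.32 = 6.76.
ΔP = [f·L/D + ΣK]·(ρV²/2) = [0.03824·314/0.0758 + 6.76]·(890·6.5²/2) = [158.4 + 6.76]·1.88e+04 = 3.105e+06 Pa.
ΔP = 3.105e+06 Pa = 3110 kPa.

ΔP ≈ 3110 kPa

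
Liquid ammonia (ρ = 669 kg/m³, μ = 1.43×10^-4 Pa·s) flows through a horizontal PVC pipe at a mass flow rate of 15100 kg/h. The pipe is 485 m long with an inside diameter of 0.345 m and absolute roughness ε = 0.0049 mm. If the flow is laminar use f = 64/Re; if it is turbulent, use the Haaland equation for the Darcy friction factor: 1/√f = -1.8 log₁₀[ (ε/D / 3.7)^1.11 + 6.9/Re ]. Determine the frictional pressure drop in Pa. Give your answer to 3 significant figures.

ΔP ≈ 37.2 Pa

ṁ = 15100 kg/h = 15100/3600 = 4.194 kg/s.
A = πD²/4 = π(0.345)²/4 = 0.09348 m²; mean velocity V = ṁ/(ρA) = 4.194/(669 · 0.09348) = 0.06707 m/s.
Reynolds number Re = ρVD/μ = 669 · 0.06707 · 0.345 / 0.000143 = 1.083e+05.
Re > 4000 → turbulent. Relative roughness ε/D = 4.9e-06/0.345 = 1.42e-05. Haaland: 1/√f = -1.8 log₁₀[(1.42e-05/3.7)^1.11 + 6.9/1.083e+05] = -1.8 log₁₀[9.74e-07 + 6.37e-05] = 7.54, so f = 0.01759.
Darcy-Weisbach: ΔP = f(L/D)(ρV²/2) = 0.01759·(485/0.345)·(669·0.06707²/2) = 0.01759·1406·1.505 = 37.2 Pa.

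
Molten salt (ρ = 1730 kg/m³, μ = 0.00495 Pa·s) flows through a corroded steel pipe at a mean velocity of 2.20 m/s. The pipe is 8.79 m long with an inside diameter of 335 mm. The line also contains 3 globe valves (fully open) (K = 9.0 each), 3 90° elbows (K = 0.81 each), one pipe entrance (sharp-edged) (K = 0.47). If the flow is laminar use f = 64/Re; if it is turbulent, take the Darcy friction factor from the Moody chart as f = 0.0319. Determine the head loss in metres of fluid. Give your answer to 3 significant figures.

h_f ≈ 7.58 m

Reynolds number Re = ρVD/μ = 1730 · 2.2 · 0.335 / 0.00495 = 2.576e+05.
Re > 4000 → turbulent; use the Moody-chart value f = 0.0319.
Total minor-loss coefficient ΣK = 3·9 + 3·0.81 + 1·0.47 = 29.9.
ΔP = [f·L/D + ΣK]·(ρV²/2) = [0.0319·8.79/0.335 + 29.9]·(1730·2.2²/2) = [0.837 + 29.9]·4187 = 1.287e+05 Pa.
Head loss h_f = ΔP/(ρg) = 1.287e+05/(1730·9.81) = 7.58 m.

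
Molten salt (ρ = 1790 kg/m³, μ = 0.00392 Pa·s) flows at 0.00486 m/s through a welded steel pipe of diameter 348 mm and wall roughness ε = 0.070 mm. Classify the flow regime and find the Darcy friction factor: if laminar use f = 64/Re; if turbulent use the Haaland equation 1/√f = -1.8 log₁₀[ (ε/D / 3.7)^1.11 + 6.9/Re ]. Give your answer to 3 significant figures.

Re = ρVD/μ = 1790·0.00486·0.348/0.00392 = 772.3.
Re < 2300 → laminar, so f = 64/Re = 0.08287 (roughness is irrelevant in laminar flow).

f ≈ 0.0829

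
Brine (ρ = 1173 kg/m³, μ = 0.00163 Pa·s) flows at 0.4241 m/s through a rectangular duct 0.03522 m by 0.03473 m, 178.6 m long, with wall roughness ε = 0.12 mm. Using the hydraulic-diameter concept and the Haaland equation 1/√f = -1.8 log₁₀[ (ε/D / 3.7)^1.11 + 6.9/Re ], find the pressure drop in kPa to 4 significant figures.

ΔP ≈ 18.88 kPa

Hydraulic diameter D_h = 4A/P = 4·(0.03522·0.03473)/(2·(0.03522+0.03473)) = 0.004893/0.1399 = 0.03497 m.
Re = ρVD_h/μ = 1173·0.4241·0.03497/0.00163 = 1.067e+04.
ε/D_h = 0.00012/0.03497 = 0.00343; Haaland gives 1/√f = -1.8 log₁₀[0.00043+0.000646] = 5.342, so f = 0.03504.
ΔP = f(L/D_h)(ρV²/2) = 0.03504·178.6/0.03497·105.5 = 1.888e+04 Pa.
ΔP = 18.88 kPa.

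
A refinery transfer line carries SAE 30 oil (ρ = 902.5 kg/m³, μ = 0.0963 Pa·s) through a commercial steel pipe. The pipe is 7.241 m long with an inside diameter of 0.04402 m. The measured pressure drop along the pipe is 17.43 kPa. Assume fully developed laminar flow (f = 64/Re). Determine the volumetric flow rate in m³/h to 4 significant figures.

For laminar flow, f = 64/Re with Re = ρVD/μ, so Darcy-Weisbach reduces to ΔP = 32μLV/D². Solving for V: V = ΔP·D²/(32μL) = 1.743e+04·(0.04402)²/(32·0.0963·7.241) = 1.514 m/s.
Check: Re = ρVD/μ = 902.5·1.514·0.04402/0.0963 = 624.4 < 2300, so the laminar assumption holds.
Q = V·A = 1.514·(π/4·0.04402²) = 0.002304 m³/s = 8.293 m³/h.

Q ≈ 8.293 m³/h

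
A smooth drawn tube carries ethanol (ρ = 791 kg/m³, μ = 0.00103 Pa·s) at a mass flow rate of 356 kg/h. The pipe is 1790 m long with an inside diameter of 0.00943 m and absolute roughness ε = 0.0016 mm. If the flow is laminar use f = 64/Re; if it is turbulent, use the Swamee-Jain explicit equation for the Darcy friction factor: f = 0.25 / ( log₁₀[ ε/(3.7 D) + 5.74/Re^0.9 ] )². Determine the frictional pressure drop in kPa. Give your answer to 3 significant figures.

ΔP ≈ 7030 kPa

ṁ = 356 kg/h = 356/3600 = 0.09889 kg/s.
A = πD²/4 = π(0.00943)²/4 = 6.984e-05 m²; mean velocity V = ṁ/(ρA) = 0.09889/(791 · 6.984e-05) = 1.79 m/s.
Reynolds number Re = ρVD/μ = 791 · 1.79 · 0.00943 / 0.00103 = 1.296e+04.
Re > 4000 → turbulent. Relative roughness ε/D = 1.6e-06/0.00943 = 0.00017. Swamee-Jain: f = 0.25/(log₁₀[0.00017/3.7 + 5.74/1.296e+04^0.9])² = 0.25/(log₁₀[4.59e-05 + 0.00114])² = 0.25/(-2.925)² = 0.02921.
Darcy-Weisbach: ΔP = f(L/D)(ρV²/2) = 0.02921·(1790/0.00943)·(791·1.79²/2) = 0.02921·1.898e+05·1267 = 7.027e+06 Pa.
ΔP = 7.027e+06 Pa = 7030 kPa.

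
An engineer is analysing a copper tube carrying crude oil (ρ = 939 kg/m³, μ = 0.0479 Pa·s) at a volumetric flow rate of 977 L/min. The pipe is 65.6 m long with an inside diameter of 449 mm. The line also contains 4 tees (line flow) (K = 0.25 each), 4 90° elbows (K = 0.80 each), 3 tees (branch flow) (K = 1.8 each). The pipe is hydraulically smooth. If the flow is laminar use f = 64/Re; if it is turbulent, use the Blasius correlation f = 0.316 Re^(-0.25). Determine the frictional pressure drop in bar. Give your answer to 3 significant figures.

ΔP ≈ 9.90×10^-4 bar

Q = 977 L/min = 977/60000 = 0.01628 m³/s.
Cross-sectional area A = πD²/4 = π(0.449)²/4 = 0.1583 m²; mean velocity V = Q/A = 0.01628/0.1583 = 0.1028 m/s.
Reynolds number Re = ρVD/μ = 939 · 0.1028 · 0.449 / 0.0479 = 905.2.
Re < 2300 → laminar flow, so f = 64/Re = 64/905.2 = 0.0707 (the turbulent correlation is not needed).
Total minor-loss coefficient ΣK = 4·0.25 + 4·0.8 + 3·1.8 = 9.6.
ΔP = [f·L/D + ΣK]·(ρV²/2) = [0.0707·65.6/0.449 + 9.6]·(939·0.1028²/2) = [10.33 + 9.6]·4.965 = 98.96 Pa.
ΔP = 98.96 Pa = 9.90×10^-4 bar.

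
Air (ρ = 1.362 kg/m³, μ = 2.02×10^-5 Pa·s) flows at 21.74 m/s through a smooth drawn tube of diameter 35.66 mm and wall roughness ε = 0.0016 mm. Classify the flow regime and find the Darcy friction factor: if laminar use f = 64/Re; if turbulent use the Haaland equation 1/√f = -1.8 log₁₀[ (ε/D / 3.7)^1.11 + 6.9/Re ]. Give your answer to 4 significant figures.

f ≈ 0.02063

Re = ρVD/μ = 1.362·21.74·0.03566/2.02e-05 = 5.227e+04.
Re > 4000 → turbulent. ε/D = 1.6e-06/0.03566 = 4.49e-05; Haaland: 1/√f = -1.8 log₁₀[3.49e-06 + 0.000132] = 6.963, so f = 0.02063.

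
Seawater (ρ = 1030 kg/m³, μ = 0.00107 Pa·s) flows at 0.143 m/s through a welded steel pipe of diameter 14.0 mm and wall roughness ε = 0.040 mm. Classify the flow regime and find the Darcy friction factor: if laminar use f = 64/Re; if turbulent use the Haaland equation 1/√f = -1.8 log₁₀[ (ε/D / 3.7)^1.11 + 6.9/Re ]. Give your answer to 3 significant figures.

Re = ρVD/μ = 1030·0.143·0.014/0.00107 = 1927.
Re < 2300 → laminar, so f = 64/Re = 0.03321 (roughness is irrelevant in laminar flow).

f ≈ 0.0332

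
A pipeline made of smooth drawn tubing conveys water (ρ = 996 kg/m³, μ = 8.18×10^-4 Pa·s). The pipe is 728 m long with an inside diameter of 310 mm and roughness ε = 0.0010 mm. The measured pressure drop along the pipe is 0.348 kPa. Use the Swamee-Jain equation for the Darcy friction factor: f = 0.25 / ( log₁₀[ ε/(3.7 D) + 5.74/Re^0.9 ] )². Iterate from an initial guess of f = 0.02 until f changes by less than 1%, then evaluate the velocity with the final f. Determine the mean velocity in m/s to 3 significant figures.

V ≈ 0.118 m/s

Rearranging Darcy-Weisbach: V = √(2·ΔP·D/(f·L·ρ)). With ε/D = 1e-06/0.31 = 3.23e-06, iterate starting from f = 0.02:
  f = 0.02 → V = √(2·348·0.31/(0.02·728·996)) = 0.122 m/s; Re = ρVD/μ = 4.604e+04; f → 0.02116
  f = 0.02116 → V = 0.1186 m/s; Re = 4.476e+04; f → 0.0213
Converged (Δf/f < 1%). With the final f = 0.0213: V = √(2·348·0.31/(0.0213·728·996)) = 0.1182 m/s.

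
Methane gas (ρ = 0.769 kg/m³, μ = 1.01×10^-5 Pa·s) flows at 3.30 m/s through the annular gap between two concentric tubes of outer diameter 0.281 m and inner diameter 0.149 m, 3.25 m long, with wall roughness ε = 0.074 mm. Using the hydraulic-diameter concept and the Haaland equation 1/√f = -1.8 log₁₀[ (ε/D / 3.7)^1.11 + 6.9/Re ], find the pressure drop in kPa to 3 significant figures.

Hydraulic diameter D_h = 4A/P = D_o - D_i = 0.281 - 0.149 = 0.132 m.
Re = ρVD_h/μ = 0.769·3.3·0.132/1.01e-05 = 3.317e+04.
ε/D_h = 7.4e-05/0.132 = 0.000561; Haaland gives 1/√f = -1.8 log₁₀[5.76e-05+0.000208] = 6.436, so f = 0.02414.
ΔP = f(L/D_h)(ρV²/2) = 0.02414·3.25/0.132·4.187 = 2.489 Pa.
ΔP = 0.00249 kPa.

ΔP ≈ 0.00249 kPa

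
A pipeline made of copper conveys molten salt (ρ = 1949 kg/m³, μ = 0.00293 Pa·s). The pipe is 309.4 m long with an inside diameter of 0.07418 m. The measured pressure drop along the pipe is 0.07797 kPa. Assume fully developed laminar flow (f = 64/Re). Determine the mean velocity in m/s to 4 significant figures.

For laminar flow, f = 64/Re with Re = ρVD/μ, so Darcy-Weisbach reduces to ΔP = 32μLV/D². Solving for V: V = ΔP·D²/(32μL) = 77.97·(0.07418)²/(32·0.00293·309.4) = 0.01479 m/s.
Check: Re = ρVD/μ = 1949·0.01479·0.07418/0.00293 = 729.8 < 2300, so the laminar assumption holds.

V ≈ 0.01479 m/s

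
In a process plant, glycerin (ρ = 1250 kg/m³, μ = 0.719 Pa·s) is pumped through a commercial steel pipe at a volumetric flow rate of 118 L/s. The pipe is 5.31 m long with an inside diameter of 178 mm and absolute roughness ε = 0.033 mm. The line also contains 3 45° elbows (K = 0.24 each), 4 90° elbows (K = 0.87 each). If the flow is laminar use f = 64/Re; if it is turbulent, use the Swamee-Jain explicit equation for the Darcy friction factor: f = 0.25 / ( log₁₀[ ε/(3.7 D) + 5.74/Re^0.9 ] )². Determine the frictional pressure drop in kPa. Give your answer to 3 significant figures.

Q = 118 L/s = 118/1000 = 0.118 m³/s.
Cross-sectional area A = πD²/4 = π(0.178)²/4 = 0.02488 m²; mean velocity V = Q/A = 0.118/0.02488 = 4.742 m/s.
Reynolds number Re = ρVD/μ = 1250 · 4.742 · 0.178 / 0.719 = 1467.
Re < 2300 → laminar flow, so f = 64/Re = 64/1467 = 0.04361 (the turbulent correlation is not needed).
Total minor-loss coefficient ΣK = 3·0.24 + 4·0.87 = 4.2.
ΔP = [f·L/D + ΣK]·(ρV²/2) = [0.04361·5.31/0.178 + 4.2]·(1250·4.742²/2) = [1.301 + 4.2]·1.405e+04 = 7.731e+04 Pa.
ΔP = 7.731e+04 Pa = 77.3 kPa.

ΔP ≈ 77.3 kPa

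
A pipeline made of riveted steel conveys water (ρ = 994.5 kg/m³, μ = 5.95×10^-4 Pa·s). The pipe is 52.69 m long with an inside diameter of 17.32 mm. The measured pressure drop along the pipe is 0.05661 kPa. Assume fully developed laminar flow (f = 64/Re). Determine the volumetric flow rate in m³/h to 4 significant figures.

Q ≈ 0.01436 m³/h

For laminar flow, f = 64/Re with Re = ρVD/μ, so Darcy-Weisbach reduces to ΔP = 32μLV/D². Solving for V: V = ΔP·D²/(32μL) = 56.61·(0.01732)²/(32·0.000595·52.69) = 0.01693 m/s.
Check: Re = ρVD/μ = 994.5·0.01693·0.01732/0.000595 = 490 < 2300, so the laminar assumption holds.
Q = V·A = 0.01693·(π/4·0.01732²) = 3.988e-06 m³/s = 0.01436 m³/h.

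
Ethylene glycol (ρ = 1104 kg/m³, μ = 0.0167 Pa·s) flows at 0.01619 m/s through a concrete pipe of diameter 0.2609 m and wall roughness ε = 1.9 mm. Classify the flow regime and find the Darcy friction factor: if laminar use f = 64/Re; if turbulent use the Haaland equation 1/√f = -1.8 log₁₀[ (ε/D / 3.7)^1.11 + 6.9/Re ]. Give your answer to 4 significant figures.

Re = ρVD/μ = 1104·0.01619·0.2609/0.0167 = 279.2.
Re < 2300 → laminar, so f = 64/Re = 0.2292 (roughness is irrelevant in laminar flow).

f ≈ 0.2292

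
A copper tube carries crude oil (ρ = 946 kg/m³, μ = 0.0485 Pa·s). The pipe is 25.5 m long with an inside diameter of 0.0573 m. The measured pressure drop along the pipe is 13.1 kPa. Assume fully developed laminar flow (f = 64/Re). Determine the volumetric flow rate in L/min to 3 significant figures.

For laminar flow, f = 64/Re with Re = ρVD/μ, so Darcy-Weisbach reduces to ΔP = 32μLV/D². Solving for V: V = ΔP·D²/(32μL) = 1.31e+04·(0.0573)²/(32·0.0485·25.5) = 1.087 m/s.
Check: Re = ρVD/μ = 946·1.087·0.0573/0.0485 = 1215 < 2300, so the laminar assumption holds.
Q = V·A = 1.087·(π/4·0.0573²) = 0.002803 m³/s = 168 L/min.

Q ≈ 168 L/min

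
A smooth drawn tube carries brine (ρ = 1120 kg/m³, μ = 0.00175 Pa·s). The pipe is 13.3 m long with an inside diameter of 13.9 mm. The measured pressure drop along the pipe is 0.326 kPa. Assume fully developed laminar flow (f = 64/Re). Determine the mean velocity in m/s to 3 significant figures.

V ≈ 0.0846 m/s

For laminar flow, f = 64/Re with Re = ρVD/μ, so Darcy-Weisbach reduces to ΔP = 32μLV/D². Solving for V: V = ΔP·D²/(32μL) = 326·(0.0139)²/(32·0.00175·13.3) = 0.08457 m/s.
Check: Re = ρVD/μ = 1120·0.08457·0.0139/0.00175 = 752.3 < 2300, so the laminar assumption holds.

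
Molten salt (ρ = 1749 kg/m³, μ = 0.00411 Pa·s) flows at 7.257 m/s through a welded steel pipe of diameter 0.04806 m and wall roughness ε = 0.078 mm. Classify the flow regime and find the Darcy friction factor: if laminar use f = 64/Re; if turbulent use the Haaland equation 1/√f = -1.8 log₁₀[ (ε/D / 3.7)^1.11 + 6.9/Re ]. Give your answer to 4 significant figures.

Re = ρVD/μ = 1749·7.257·0.04806/0.00411 = 1.484e+05.
Re > 4000 → turbulent. ε/D = 7.8e-05/0.04806 = 0.00162; Haaland: 1/√f = -1.8 log₁₀[0.000187 + 4.65e-05] = 6.536, so f = 0.02341.

f ≈ 0.02341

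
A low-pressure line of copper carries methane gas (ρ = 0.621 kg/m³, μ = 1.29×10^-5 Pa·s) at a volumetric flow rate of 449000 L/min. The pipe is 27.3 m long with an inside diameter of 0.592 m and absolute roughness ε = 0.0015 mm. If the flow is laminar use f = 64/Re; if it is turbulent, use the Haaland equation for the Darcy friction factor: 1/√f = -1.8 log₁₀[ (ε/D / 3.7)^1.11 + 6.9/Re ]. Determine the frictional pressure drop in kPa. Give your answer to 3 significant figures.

Q = 449000 L/min = 449000/60000 = 7.483 m³/s.
Cross-sectional area A = πD²/4 = π(0.592)²/4 = 0.2753 m²; mean velocity V = Q/A = 7.483/0.2753 = 27.19 m/s.
Reynolds number Re = ρVD/μ = 0.621 · 27.19 · 0.592 / 1.29e-05 = 7.748e+05.
Re > 4000 → turbulent. Relative roughness ε/D = 1.5e-06/0.592 = 2.53e-06. Haaland: 1/√f = -1.8 log₁₀[(2.53e-06/3.7)^1.11 + 6.9/7.748e+05] = -1.8 log₁₀[1.44e-07 + 8.91e-06] = 9.078, so f = 0.01213.
Darcy-Weisbach: ΔP = f(L/D)(ρV²/2) = 0.01213·(27.3/0.592)·(0.621·27.19²/2) = 0.01213·46.11·229.5 = 128.4 Pa.
ΔP = 128.4 Pa = 0.128 kPa.

ΔP ≈ 0.128 kPa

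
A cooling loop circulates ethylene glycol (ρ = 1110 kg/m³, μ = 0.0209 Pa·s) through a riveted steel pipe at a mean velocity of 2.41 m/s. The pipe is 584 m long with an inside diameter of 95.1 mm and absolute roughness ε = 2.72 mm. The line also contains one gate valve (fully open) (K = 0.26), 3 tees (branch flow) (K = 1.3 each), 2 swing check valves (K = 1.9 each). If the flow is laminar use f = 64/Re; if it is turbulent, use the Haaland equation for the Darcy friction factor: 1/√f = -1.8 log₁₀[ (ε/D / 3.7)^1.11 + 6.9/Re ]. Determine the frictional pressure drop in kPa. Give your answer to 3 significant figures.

Reynolds number Re = ρVD/μ = 1110 · 2.41 · 0.0951 / 0.0209 = 1.217e+04.
Re > 4000 → turbulent. Relative roughness ε/D = 0.00272/0.0951 = 0.0286. Haaland: 1/√f = -1.8 log₁₀[(0.0286/3.7)^1.11 + 6.9/1.217e+04] = -1.8 log₁₀[0.00453 + 0.000567] = 4.127, so f = 0.05871.
Total minor-loss coefficient ΣK = 1·0.26 + 3·1.3 + 2·1.9 = 7.96.
ΔP = [f·L/D + ΣK]·(ρV²/2) = [0.05871·584/0.0951 + 7.96]·(1110·2.41²/2) = [360.5 + 7.96]·3223 = 1.188e+06 Pa.
ΔP = 1.188e+06 Pa = 1190 kPa.

ΔP ≈ 1190 kPa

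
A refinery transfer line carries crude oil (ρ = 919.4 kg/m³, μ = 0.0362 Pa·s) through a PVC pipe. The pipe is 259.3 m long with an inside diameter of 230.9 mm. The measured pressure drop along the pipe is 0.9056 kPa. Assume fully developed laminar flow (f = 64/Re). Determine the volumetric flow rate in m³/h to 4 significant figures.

For laminar flow, f = 64/Re with Re = ρVD/μ, so Darcy-Weisbach reduces to ΔP = 32μLV/D². Solving for V: V = ΔP·D²/(32μL) = 905.6·(0.2309)²/(32·0.0362·259.3) = 0.1607 m/s.
Check: Re = ρVD/μ = 919.4·0.1607·0.2309/0.0362 = 942.6 < 2300, so the laminar assumption holds.
Q = V·A = 0.1607·(π/4·0.2309²) = 0.006731 m³/s = 24.23 m³/h.

Q ≈ 24.23 m³/h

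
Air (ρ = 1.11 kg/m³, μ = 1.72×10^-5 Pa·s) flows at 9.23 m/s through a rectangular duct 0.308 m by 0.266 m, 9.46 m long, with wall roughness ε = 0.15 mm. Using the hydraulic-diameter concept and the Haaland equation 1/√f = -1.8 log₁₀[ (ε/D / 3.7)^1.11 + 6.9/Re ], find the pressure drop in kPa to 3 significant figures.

Hydraulic diameter D_h = 4A/P = 4·(0.308·0.266)/(2·(0.308+0.266)) = 0.3277/1.148 = 0.2855 m.
Re = ρVD_h/μ = 1.11·9.23·0.2855/1.72e-05 = 1.7e+05.
ε/D_h = 0.00015/0.2855 = 0.000525; Haaland gives 1/√f = -1.8 log₁₀[5.36e-05+4.06e-05] = 7.247, so f = 0.01904.
ΔP = f(L/D_h)(ρV²/2) = 0.01904·9.46/0.2855·47.28 = 29.84 Pa.
ΔP = 0.0298 kPa.

ΔP ≈ 0.0298 kPa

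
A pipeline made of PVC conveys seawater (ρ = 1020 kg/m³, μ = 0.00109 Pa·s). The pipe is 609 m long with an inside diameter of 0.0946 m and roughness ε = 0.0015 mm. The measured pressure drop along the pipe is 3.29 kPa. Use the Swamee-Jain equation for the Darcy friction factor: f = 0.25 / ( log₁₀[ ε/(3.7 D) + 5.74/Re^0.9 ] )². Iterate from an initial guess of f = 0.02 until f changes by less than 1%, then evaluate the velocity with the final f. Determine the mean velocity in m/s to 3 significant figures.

V ≈ 0.193 m/s

Rearranging Darcy-Weisbach: V = √(2·ΔP·D/(f·L·ρ)). With ε/D = 1.5e-06/0.0946 = 1.59e-05, iterate starting from f = 0.02:
  f = 0.02 → V = √(2·3290·0.0946/(0.02·609·1020)) = 0.2238 m/s; Re = ρVD/μ = 1.982e+04; f → 0.02591
  f = 0.02591 → V = 0.1966 m/s; Re = 1.741e+04; f → 0.02678
  f = 0.02678 → V = 0.1935 m/s; Re = 1.713e+04; f → 0.02689
Converged (Δf/f < 1%). With the final f = 0.02689: V = √(2·3290·0.0946/(0.02689·609·1020)) = 0.1931 m/s.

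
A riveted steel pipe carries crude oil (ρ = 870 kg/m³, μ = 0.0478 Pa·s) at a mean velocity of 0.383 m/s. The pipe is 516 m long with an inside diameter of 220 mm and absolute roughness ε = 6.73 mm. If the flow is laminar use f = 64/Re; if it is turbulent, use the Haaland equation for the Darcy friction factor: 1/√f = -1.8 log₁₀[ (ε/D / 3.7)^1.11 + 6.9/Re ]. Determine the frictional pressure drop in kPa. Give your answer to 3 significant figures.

Reynolds number Re = ρVD/μ = 870 · 0.383 · 0.22 / 0.0478 = 1534.
Re < 2300 → laminar flow, so f = 64/Re = 64/1534 = 0.04173 (the turbulent correlation is not needed).
Darcy-Weisbach: ΔP = f(L/D)(ρV²/2) = 0.04173·(516/0.22)·(870·0.383²/2) = 0.04173·2345·63.81 = 6246 Pa.
ΔP = 6246 Pa = 6.25 kPa.

ΔP ≈ 6.25 kPa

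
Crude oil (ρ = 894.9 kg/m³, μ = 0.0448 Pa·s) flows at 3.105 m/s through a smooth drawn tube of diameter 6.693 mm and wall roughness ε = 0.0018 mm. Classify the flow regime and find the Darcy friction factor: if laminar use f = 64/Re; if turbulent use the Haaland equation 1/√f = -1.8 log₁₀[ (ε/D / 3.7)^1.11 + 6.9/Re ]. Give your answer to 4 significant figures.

f ≈ 0.1542

Re = ρVD/μ = 894.9·3.105·0.006693/0.0448 = 415.1.
Re < 2300 → laminar, so f = 64/Re = 0.1542 (roughness is irrelevant in laminar flow).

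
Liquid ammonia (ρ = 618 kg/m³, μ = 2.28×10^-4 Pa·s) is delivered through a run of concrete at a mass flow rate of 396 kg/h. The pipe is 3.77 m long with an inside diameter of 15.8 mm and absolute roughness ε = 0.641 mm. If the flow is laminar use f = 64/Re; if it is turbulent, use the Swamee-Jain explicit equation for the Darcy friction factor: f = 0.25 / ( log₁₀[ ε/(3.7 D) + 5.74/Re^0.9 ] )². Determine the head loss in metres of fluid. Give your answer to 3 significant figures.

ṁ = 396 kg/h = 396/3600 = 0.11 kg/s.
A = πD²/4 = π(0.0158)²/4 = 0.0001961 m²; mean velocity V = ṁ/(ρA) = 0.11/(618 · 0.0001961) = 0.9078 m/s.
Reynolds number Re = ρVD/μ = 618 · 0.9078 · 0.0158 / 0.000228 = 3.888e+04.
Re > 4000 → turbulent. Relative roughness ε/D = 0.000641/0.0158 = 0.0406. Swamee-Jain: f = 0.25/(log₁₀[0.0406/3.7 + 5.74/3.888e+04^0.9])² = 0.25/(log₁₀[0.011 + 0.000425])² = 0.25/(-1.943)² = 0.06619.
Darcy-Weisbach: ΔP = f(L/D)(ρV²/2) = 0.06619·(3.77/0.0158)·(618·0.9078²/2) = 0.06619·238.6·254.7 = 4022 Pa.
Head loss h_f = ΔP/(ρg) = 4022/(618·9.81) = 0.663 m.

h_f ≈ 0.663 m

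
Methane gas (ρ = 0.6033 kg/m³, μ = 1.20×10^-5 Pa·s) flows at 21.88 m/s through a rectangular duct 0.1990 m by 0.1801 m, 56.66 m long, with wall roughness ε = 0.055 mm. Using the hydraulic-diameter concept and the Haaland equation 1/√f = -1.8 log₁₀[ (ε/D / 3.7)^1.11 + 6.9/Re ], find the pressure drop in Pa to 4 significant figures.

Hydraulic diameter D_h = 4A/P = 4·(0.199·0.1801)/(2·(0.199+0.1801)) = 0.1434/0.7582 = 0.1891 m.
Re = ρVD_h/μ = 0.6033·21.88·0.1891/1.2e-05 = 2.08e+05.
ε/D_h = 5.5e-05/0.1891 = 0.000291; Haaland gives 1/√f = -1.8 log₁₀[2.78e-05+3.32e-05] = 7.587, so f = 0.01737.
ΔP = f(L/D_h)(ρV²/2) = 0.01737·56.66/0.1891·144.4 = 751.8 Pa.

ΔP ≈ 751.8 Pa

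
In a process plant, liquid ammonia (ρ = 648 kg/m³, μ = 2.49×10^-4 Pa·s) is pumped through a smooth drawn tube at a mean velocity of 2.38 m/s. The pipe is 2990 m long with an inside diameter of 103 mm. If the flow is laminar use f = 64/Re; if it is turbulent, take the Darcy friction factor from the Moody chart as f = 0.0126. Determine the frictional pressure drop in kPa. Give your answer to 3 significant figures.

Reynolds number Re = ρVD/μ = 648 · 2.38 · 0.103 / 0.000249 = 6.38e+05.
Re > 4000 → turbulent; use the Moody-chart value f = 0.0126.
Darcy-Weisbach: ΔP = f(L/D)(ρV²/2) = 0.0126·(2990/0.103)·(648·2.38²/2) = 0.0126·2.903e+04·1835 = 6.713e+05 Pa.
ΔP = 6.713e+05 Pa = 671 kPa.

ΔP ≈ 671 kPa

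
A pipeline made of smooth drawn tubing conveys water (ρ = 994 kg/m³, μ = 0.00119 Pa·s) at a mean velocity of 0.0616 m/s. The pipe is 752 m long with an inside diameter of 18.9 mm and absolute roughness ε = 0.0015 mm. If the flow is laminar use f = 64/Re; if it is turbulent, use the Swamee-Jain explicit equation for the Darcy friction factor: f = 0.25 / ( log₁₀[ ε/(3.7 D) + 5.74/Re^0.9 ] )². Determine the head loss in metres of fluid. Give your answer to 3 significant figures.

h_f ≈ 0.506 m

Reynolds number Re = ρVD/μ = 994 · 0.0616 · 0.0189 / 0.00119 = 972.5.
Re < 2300 → laminar flow, so f = 64/Re = 64/972.5 = 0.06581 (the turbulent correlation is not needed).
Darcy-Weisbach: ΔP = f(L/D)(ρV²/2) = 0.06581·(752/0.0189)·(994·0.0616²/2) = 0.06581·3.979e+04·1.886 = 4938 Pa.
Head loss h_f = ΔP/(ρg) = 4938/(994·9.81) = 0.506 m.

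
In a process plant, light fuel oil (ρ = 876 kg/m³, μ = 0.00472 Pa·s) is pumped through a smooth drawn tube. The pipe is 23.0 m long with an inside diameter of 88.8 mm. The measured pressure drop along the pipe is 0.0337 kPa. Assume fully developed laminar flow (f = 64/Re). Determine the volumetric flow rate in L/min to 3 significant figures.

Q ≈ 28.4 L/min

For laminar flow, f = 64/Re with Re = ρVD/μ, so Darcy-Weisbach reduces to ΔP = 32μLV/D². Solving for V: V = ΔP·D²/(32μL) = 33.7·(0.0888)²/(32·0.00472·23) = 0.0765 m/s.
Check: Re = ρVD/μ = 876·0.0765·0.0888/0.00472 = 1261 < 2300, so the laminar assumption holds.
Q = V·A = 0.0765·(π/4·0.0888²) = 0.0004738 m³/s = 28.4 L/min.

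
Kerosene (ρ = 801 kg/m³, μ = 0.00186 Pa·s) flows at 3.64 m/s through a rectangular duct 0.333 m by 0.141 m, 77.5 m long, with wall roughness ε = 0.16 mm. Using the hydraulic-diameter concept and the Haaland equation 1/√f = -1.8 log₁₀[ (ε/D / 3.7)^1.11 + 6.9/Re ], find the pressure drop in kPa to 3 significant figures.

ΔP ≈ 40.8 kPa

Hydraulic diameter D_h = 4A/P = 4·(0.333·0.141)/(2·(0.333+0.141)) = 0.1878/0.948 = 0.1981 m.
Re = ρVD_h/μ = 801·3.64·0.1981/0.00186 = 3.106e+05.
ε/D_h = 0.00016/0.1981 = 0.000808; Haaland gives 1/√f = -1.8 log₁₀[8.64e-05+2.22e-05] = 7.136, so f = 0.01964.
ΔP = f(L/D_h)(ρV²/2) = 0.01964·77.5/0.1981·5306 = 4.077e+04 Pa.
ΔP = 40.8 kPa.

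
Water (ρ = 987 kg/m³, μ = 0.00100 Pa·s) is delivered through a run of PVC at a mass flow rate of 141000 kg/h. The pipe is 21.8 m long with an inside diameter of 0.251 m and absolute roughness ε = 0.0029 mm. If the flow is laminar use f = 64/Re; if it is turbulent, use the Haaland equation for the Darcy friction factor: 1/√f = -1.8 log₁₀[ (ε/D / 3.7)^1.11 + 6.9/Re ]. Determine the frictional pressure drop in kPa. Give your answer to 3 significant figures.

ṁ = 141000 kg/h = 141000/3600 = 39.17 kg/s.
A = πD²/4 = π(0.251)²/4 = 0.04948 m²; mean velocity V = ṁ/(ρA) = 39.17/(987 · 0.04948) = 0.802 m/s.
Reynolds number Re = ρVD/μ = 987 · 0.802 · 0.251 / 0.001 = 1.987e+05.
Re > 4000 → turbulent. Relative roughness ε/D = 2.9e-06/0.251 = 1.16e-05. Haaland: 1/√f = -1.8 log₁₀[(1.16e-05/3.7)^1.11 + 6.9/1.987e+05] = -1.8 log₁₀[7.74e-07 + 3.47e-05] = 8.01, so f = 0.01559.
Darcy-Weisbach: ΔP = f(L/D)(ρV²/2) = 0.01559·(21.8/0.251)·(987·0.802²/2) = 0.01559·86.85·317.4 = 429.7 Pa.
ΔP = 429.7 Pa = 0.430 kPa.

ΔP ≈ 0.430 kPa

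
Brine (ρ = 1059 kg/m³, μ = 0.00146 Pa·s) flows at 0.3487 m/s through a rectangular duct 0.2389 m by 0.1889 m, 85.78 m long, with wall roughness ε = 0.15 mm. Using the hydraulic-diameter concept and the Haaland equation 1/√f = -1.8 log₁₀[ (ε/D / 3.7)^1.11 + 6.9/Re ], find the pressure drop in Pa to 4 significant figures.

Hydraulic diameter D_h = 4A/P = 4·(0.2389·0.1889)/(2·(0.2389+0.1889)) = 0.1805/0.8556 = 0.211 m.
Re = ρVD_h/μ = 1059·0.3487·0.211/0.00146 = 5.336e+04.
ε/D_h = 0.00015/0.211 = 0.000711; Haaland gives 1/√f = -1.8 log₁₀[7.5e-05+0.000129] = 6.642, so f = 0.02267.
ΔP = f(L/D_h)(ρV²/2) = 0.02267·85.78/0.211·64.38 = 593.4 Pa.

ΔP ≈ 593.4 Pa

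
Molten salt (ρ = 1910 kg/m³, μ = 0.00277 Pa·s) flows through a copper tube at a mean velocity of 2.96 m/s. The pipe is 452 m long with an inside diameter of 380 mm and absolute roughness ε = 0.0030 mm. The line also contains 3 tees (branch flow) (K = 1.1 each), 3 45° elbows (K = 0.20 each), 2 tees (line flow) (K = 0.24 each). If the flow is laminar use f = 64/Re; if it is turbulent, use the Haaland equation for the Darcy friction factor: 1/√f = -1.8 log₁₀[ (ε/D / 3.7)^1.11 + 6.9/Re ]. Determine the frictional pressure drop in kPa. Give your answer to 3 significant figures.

ΔP ≈ 158 kPa

Reynolds number Re = ρVD/μ = 1910 · 2.96 · 0.38 / 0.00277 = 7.756e+05.
Re > 4000 → turbulent. Relative roughness ε/D = 3e-06/0.38 = 7.89e-06. Haaland: 1/√f = -1.8 log₁₀[(7.89e-06/3.7)^1.11 + 6.9/7.756e+05] = -1.8 log₁₀[5.07e-07 + 8.9e-06] = 9.048, so f = 0.01221.
Total minor-loss coefficient ΣK = 3·1.1 + 3·0.2 + 2·0.24 = 4.38.
ΔP = [f·L/D + ΣK]·(ρV²/2) = [0.01221·452/0.38 + 4.38]·(1910·2.96²/2) = [14.53 + 4.38]·8367 = 1.582e+05 Pa.
ΔP = 1.582e+05 Pa = 158 kPa.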